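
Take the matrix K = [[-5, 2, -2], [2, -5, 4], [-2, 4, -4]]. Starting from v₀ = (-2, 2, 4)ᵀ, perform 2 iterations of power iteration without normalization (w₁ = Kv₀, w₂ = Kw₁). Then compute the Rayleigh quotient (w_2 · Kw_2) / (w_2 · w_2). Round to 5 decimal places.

w1 = Kv₀ = ((-5)·(-2) + 2·2 + (-2)·4; 2·(-2) + (-5)·2 + 4·4; (-2)·(-2) + 4·2 + (-4)·4) = (6, 2, -4)
w2 = Kw1 = ((-5)·6 + 2·2 + (-2)·(-4); 2·6 + (-5)·2 + 4·(-4); (-2)·6 + 4·2 + (-4)·(-4)) = (-18, -14, 12)
Kw2 = (38, 82, -68)
w2·Kw2 = (-18)·38 + (-14)·82 + 12·(-68) = -2648; w2·w2 = (-18)·(-18) + (-14)·(-14) + 12·12 = 664
λ ≈ -2648/664 = -3.98795

-3.98795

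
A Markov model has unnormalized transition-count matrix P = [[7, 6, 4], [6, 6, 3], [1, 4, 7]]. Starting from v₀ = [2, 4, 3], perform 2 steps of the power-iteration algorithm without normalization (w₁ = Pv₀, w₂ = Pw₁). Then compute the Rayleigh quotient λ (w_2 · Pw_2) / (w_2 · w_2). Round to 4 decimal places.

w1 = Pv₀ = (7·2 + 6·4 + 4·3; 6·2 + 6·4 + 3·3; 1·2 + 4·4 + 7·3) = (50, 45, 39)
w2 = Pw1 = (7·50 + 6·45 + 4·39; 6·50 + 6·45 + 3·39; 1·50 + 4·45 + 7·39) = (776, 687, 503)
Pw2 = (11566, 10287, 7045)
w2·Pw2 = 776·11566 + 687·10287 + 503·7045 = 19586020; w2·w2 = 776·776 + 687·687 + 503·503 = 1327154
λ ≈ 19586020/1327154 = 14.7579

14.7579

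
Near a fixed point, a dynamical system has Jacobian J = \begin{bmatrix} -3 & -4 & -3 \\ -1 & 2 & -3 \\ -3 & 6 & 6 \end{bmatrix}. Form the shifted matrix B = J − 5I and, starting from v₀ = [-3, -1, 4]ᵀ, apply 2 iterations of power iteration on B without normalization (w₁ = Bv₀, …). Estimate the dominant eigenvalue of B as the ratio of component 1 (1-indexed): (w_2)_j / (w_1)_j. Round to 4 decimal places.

μ ≈ -7.8125

B = J − 5I has rows (-8, -4, -3); (-1, -3, -3); (-3, 6, 1)
w1 = Bv₀ = ((-8)·(-3) + (-4)·(-1) + (-3)·4; (-1)·(-3) + (-3)·(-1) + (-3)·4; (-3)·(-3) + 6·(-1) + 1·4) = (16, -6, 7)
w2 = Bw1 = ((-8)·16 + (-4)·(-6) + (-3)·7; (-1)·16 + (-3)·(-6) + (-3)·7; (-3)·16 + 6·(-6) + 1·7) = (-125, -19, -77)
Ratio: -125/16 = -7.8125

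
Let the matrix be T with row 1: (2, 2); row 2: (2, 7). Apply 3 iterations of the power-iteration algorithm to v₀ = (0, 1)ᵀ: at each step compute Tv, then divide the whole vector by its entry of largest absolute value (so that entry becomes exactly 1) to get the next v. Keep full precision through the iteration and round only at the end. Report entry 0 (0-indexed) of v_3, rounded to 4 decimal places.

0.3489

Tv0 = (2.00000, 7.00000); divide by 7.00000 → v1 = (0.28571, 1.00000)
Tv1 = (2.57143, 7.57143); divide by 7.57143 → v2 = (0.33962, 1.00000)
Tv2 = (2.67925, 7.67925); divide by 7.67925 → v3 = (0.34889, 1.00000)
Requested entry of v3: 142/407 = 0.3489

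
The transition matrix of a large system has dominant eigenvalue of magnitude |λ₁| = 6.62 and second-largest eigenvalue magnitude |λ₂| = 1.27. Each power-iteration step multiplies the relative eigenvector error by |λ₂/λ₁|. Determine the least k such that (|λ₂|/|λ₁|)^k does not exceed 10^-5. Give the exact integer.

|λ₂/λ₁| = 1.27/6.62 = 0.19184
Need k ≥ ln(10^-5) / ln(0.19184) = -11.5129 / -1.6511 ≈ 6.973
Smallest integer k satisfying the bound: 7

7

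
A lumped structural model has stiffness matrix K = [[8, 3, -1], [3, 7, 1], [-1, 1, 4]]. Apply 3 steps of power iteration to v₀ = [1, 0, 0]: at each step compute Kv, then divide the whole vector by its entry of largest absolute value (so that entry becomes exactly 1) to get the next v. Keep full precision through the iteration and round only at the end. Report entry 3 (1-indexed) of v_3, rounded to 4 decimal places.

Kv0 = (8.00000, 3.00000, -1.00000); divide by 8.00000 → v1 = (1.00000, 0.37500, -0.12500)
Kv1 = (9.25000, 5.50000, -1.12500); divide by 9.25000 → v2 = (1.00000, 0.59459, -0.12162)
Kv2 = (9.90541, 7.04054, -0.89189); divide by 9.90541 → v3 = (1.00000, 0.71078, -0.09004)
Requested entry of v3: -66/733 = -0.0900

-0.0900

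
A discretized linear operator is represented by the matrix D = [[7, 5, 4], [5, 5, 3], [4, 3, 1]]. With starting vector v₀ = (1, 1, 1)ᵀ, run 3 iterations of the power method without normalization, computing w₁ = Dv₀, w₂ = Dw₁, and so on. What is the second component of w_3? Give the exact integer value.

2223

w1 = Dv₀ = (7·1 + 5·1 + 4·1; 5·1 + 5·1 + 3·1; 4·1 + 3·1 + 1·1) = (16, 13, 8)
w2 = Dw1 = (7·16 + 5·13 + 4·8; 5·16 + 5·13 + 3·8; 4·16 + 3·13 + 1·8) = (209, 169, 111)
w3 = Dw2 = (2752, 2223, 1454)
The requested component of w3 is 2223.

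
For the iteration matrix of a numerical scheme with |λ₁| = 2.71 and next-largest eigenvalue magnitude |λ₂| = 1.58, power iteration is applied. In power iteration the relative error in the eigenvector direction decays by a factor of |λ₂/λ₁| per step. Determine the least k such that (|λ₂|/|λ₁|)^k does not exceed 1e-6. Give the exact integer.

|λ₂/λ₁| = 1.58/2.71 = 0.58303
Need k ≥ ln(1e-6) / ln(0.58303) = -13.8155 / -0.5395 ≈ 25.607
Smallest integer k satisfying the bound: 26

26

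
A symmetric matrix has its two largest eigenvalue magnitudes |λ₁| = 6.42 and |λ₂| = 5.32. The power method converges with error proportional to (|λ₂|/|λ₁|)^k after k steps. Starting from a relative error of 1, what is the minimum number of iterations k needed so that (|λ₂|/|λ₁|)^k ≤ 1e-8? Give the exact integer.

99

|λ₂/λ₁| = 5.32/6.42 = 0.82866
Need k ≥ ln(1e-8) / ln(0.82866) = -18.4207 / -0.1879 ≈ 98.011
Smallest integer k satisfying the bound: 99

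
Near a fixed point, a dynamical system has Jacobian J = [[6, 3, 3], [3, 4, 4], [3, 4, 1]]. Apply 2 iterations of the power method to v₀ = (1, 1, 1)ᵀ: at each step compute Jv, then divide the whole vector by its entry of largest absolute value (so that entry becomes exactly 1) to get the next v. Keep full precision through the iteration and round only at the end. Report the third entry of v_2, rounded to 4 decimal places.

0.6822

Jv0 = (12.00000, 11.00000, 8.00000); divide by 12.00000 → v1 = (1.00000, 0.91667, 0.66667)
Jv1 = (10.75000, 9.33333, 7.33333); divide by 10.75000 → v2 = (1.00000, 0.86822, 0.68217)
Requested entry of v2: 88/129 = 0.6822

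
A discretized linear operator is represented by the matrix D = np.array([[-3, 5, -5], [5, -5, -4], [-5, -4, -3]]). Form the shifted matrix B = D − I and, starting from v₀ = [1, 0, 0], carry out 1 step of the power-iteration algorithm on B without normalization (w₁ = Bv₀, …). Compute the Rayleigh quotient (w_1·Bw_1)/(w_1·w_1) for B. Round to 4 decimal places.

μ ≈ -7.7879

B = D − I has rows (-4, 5, -5); (5, -6, -4); (-5, -4, -4)
w1 = Bv₀ = ((-4)·1 + 5·0 + (-5)·0; 5·1 + (-6)·0 + (-4)·0; (-5)·1 + (-4)·0 + (-4)·0) = (-4, 5, -5)
Bw1 = (66, -30, 20)
w1·Bw1 = -514; w1·w1 = 66; μ ≈ -514/66 = -7.7879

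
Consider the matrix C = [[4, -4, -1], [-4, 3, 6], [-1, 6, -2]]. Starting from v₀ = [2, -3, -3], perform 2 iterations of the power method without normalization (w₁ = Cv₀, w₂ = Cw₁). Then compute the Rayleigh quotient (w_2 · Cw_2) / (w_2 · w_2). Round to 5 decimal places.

9.58681

w1 = Cv₀ = (4·2 + (-4)·(-3) + (-1)·(-3); (-4)·2 + 3·(-3) + 6·(-3); (-1)·2 + 6·(-3) + (-2)·(-3)) = (23, -35, -14)
w2 = Cw1 = (4·23 + (-4)·(-35) + (-1)·(-14); (-4)·23 + 3·(-35) + 6·(-14); (-1)·23 + 6·(-35) + (-2)·(-14)) = (246, -281, -205)
Cw2 = (2313, -3057, -1522)
w2·Cw2 = 246·2313 + (-281)·(-3057) + (-205)·(-1522) = 1740025; w2·w2 = 246·246 + (-281)·(-281) + (-205)·(-205) = 181502
λ ≈ 1740025/181502 = 9.58681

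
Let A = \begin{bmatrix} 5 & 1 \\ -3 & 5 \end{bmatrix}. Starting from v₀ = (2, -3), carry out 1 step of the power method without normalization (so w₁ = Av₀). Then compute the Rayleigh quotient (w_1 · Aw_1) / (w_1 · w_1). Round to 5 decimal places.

λ ≈ 5.60000

w1 = Av₀ = (7, -21)
Aw1 = (14, -126)
w1·Aw1 = 7·14 + (-21)·(-126) = 2744; w1·w1 = 7·7 + (-21)·(-21) = 490
λ ≈ 2744/490 = 5.60000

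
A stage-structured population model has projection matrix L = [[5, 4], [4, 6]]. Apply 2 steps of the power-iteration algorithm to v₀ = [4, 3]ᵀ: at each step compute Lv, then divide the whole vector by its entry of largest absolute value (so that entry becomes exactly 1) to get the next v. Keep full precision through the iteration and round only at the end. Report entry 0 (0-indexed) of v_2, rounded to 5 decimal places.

Lv0 = (32.000000, 34.000000); divide by 34.000000 → v1 = (0.941176, 1.000000)
Lv1 = (8.705882, 9.764706); divide by 9.764706 → v2 = (0.891566, 1.000000)
Requested entry of v2: 296/332 = 0.89157

0.89157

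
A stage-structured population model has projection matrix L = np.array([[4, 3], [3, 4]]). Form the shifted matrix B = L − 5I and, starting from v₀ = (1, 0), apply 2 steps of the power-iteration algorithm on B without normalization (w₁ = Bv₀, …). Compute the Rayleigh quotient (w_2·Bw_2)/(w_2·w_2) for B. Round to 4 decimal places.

-3.6471

B = L − 5I has rows (-1, 3); (3, -1)
w1 = Bv₀ = ((-1)·1 + 3·0; 3·1 + (-1)·0) = (-1, 3)
w2 = Bw1 = ((-1)·(-1) + 3·3; 3·(-1) + (-1)·3) = (10, -6)
Bw2 = (-28, 36)
w2·Bw2 = -496; w2·w2 = 136; μ ≈ -496/136 = -3.6471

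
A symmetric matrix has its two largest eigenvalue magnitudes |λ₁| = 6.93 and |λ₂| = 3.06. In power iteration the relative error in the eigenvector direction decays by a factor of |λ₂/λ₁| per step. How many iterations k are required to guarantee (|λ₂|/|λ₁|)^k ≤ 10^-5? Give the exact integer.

|λ₂/λ₁| = 3.06/6.93 = 0.44156
Need k ≥ ln(10^-5) / ln(0.44156) = -11.5129 / -0.8174 ≈ 14.084
Smallest integer k satisfying the bound: 15

15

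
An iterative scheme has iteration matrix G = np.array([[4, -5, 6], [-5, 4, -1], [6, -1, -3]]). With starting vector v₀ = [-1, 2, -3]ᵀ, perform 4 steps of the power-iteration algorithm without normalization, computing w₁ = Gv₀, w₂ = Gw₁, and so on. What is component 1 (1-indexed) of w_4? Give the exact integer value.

-28133

w1 = Gv₀ = (4·(-1) + (-5)·2 + 6·(-3); (-5)·(-1) + 4·2 + (-1)·(-3); 6·(-1) + (-1)·2 + (-3)·(-3)) = (-32, 16, 1)
w2 = Gw1 = (4·(-32) + (-5)·16 + 6·1; (-5)·(-32) + 4·16 + (-1)·1; 6·(-32) + (-1)·16 + (-3)·1) = (-202, 223, -211)
w3 = Gw2 = (-3189, 2113, -802)
w4 = Gw3 = (-28133, 25199, -18841)
The requested component of w4 is -28133.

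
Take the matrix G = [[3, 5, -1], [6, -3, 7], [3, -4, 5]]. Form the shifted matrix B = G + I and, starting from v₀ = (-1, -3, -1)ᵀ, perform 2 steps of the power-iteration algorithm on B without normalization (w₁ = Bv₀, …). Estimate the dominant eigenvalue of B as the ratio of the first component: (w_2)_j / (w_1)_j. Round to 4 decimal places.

6.1111

B = G + I has rows (4, 5, -1); (6, -2, 7); (3, -4, 6)
w1 = Bv₀ = (4·(-1) + 5·(-3) + (-1)·(-1); 6·(-1) + (-2)·(-3) + 7·(-1); 3·(-1) + (-4)·(-3) + 6·(-1)) = (-18, -7, 3)
w2 = Bw1 = (4·(-18) + 5·(-7) + (-1)·3; 6·(-18) + (-2)·(-7) + 7·3; 3·(-18) + (-4)·(-7) + 6·3) = (-110, -73, -8)
Ratio: -110/-18 = 6.1111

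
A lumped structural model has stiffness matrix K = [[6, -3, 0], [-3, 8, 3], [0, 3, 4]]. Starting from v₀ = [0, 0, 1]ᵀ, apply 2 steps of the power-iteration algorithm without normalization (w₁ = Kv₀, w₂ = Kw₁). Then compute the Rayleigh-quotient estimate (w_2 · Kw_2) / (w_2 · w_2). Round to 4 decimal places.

w1 = Kv₀ = (6·0 + (-3)·0 + 0·1; (-3)·0 + 8·0 + 3·1; 0·0 + 3·0 + 4·1) = (0, 3, 4)
w2 = Kw1 = (6·0 + (-3)·3 + 0·4; (-3)·0 + 8·3 + 3·4; 0·0 + 3·3 + 4·4) = (-9, 36, 25)
Kw2 = (-162, 390, 208)
w2·Kw2 = (-9)·(-162) + 36·390 + 25·208 = 20698; w2·w2 = (-9)·(-9) + 36·36 + 25·25 = 2002
λ ≈ 20698/2002 = 10.3387

λ ≈ 10.3387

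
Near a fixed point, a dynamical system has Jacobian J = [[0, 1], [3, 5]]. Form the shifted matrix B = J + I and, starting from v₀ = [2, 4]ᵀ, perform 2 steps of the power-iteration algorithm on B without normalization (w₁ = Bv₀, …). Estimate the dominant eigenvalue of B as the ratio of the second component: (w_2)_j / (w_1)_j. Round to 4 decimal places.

B = J + I has rows (1, 1); (3, 6)
w1 = Bv₀ = (6, 30)
w2 = Bw1 = (36, 198)
Ratio: 198/30 = 6.6000

μ ≈ 6.6000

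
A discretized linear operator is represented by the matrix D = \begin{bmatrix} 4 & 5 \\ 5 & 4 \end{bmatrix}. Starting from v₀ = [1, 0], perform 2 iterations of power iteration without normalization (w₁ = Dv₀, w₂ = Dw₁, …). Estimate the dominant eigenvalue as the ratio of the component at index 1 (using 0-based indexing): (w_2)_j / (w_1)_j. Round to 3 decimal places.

w1 = Dv₀ = (4·1 + 5·0; 5·1 + 4·0) = (4, 5)
w2 = Dw1 = (4·4 + 5·5; 5·4 + 4·5) = (41, 40)
Ratio at component: 40 / 5 = 8.000

λ ≈ 8.000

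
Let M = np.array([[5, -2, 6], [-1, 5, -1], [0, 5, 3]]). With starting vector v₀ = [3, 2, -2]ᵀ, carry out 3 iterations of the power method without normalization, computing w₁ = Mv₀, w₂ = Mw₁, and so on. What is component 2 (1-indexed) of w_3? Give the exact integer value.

152

w1 = Mv₀ = (5·3 + (-2)·2 + 6·(-2); (-1)·3 + 5·2 + (-1)·(-2); 0·3 + 5·2 + 3·(-2)) = (-1, 9, 4)
w2 = Mw1 = (5·(-1) + (-2)·9 + 6·4; (-1)·(-1) + 5·9 + (-1)·4; 0·(-1) + 5·9 + 3·4) = (1, 42, 57)
w3 = Mw2 = (263, 152, 381)
The requested component of w3 is 152.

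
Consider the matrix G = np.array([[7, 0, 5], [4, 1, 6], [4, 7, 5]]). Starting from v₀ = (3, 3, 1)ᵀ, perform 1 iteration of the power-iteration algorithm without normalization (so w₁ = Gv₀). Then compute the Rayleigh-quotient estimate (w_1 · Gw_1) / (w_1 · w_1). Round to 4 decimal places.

λ ≈ 13.2148

w1 = Gv₀ = (7·3 + 0·3 + 5·1; 4·3 + 1·3 + 6·1; 4·3 + 7·3 + 5·1) = (26, 21, 38)
Gw1 = (372, 353, 441)
w1·Gw1 = 26·372 + 21·353 + 38·441 = 33843; w1·w1 = 26·26 + 21·21 + 38·38 = 2561
λ ≈ 33843/2561 = 13.2148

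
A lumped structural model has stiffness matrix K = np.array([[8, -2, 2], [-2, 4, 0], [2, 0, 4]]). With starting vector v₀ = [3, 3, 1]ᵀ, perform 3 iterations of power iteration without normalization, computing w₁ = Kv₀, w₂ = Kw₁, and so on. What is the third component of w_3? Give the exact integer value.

656

w1 = Kv₀ = (8·3 + (-2)·3 + 2·1; (-2)·3 + 4·3 + 0·1; 2·3 + 0·3 + 4·1) = (20, 6, 10)
w2 = Kw1 = (8·20 + (-2)·6 + 2·10; (-2)·20 + 4·6 + 0·10; 2·20 + 0·6 + 4·10) = (168, -16, 80)
w3 = Kw2 = (1536, -400, 656)
The requested component of w3 is 656.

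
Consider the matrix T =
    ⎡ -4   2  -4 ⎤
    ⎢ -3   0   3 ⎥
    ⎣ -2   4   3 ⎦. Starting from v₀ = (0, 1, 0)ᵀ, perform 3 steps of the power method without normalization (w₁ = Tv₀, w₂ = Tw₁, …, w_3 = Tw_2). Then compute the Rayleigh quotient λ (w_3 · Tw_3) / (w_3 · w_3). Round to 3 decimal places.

λ ≈ 0.743

w1 = Tv₀ = ((-4)·0 + 2·1 + (-4)·0; (-3)·0 + 0·1 + 3·0; (-2)·0 + 4·1 + 3·0) = (2, 0, 4)
w2 = Tw1 = ((-4)·2 + 2·0 + (-4)·4; (-3)·2 + 0·0 + 3·4; (-2)·2 + 4·0 + 3·4) = (-24, 6, 8)
w3 = Tw2 = (76, 96, 96)
Tw3 = (-496, 60, 520)
w3·Tw3 = 76·(-496) + 96·60 + 96·520 = 17984; w3·w3 = 76·76 + 96·96 + 96·96 = 24208
λ ≈ 17984/24208 = 0.743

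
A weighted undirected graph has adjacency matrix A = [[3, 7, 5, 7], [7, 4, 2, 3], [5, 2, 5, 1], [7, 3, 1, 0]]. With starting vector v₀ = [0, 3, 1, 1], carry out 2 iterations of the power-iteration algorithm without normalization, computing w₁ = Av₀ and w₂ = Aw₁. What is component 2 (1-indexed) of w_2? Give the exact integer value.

353

w1 = Av₀ = (33, 17, 12, 10)
w2 = Aw1 = (348, 353, 269, 294)
The requested component of w2 is 353.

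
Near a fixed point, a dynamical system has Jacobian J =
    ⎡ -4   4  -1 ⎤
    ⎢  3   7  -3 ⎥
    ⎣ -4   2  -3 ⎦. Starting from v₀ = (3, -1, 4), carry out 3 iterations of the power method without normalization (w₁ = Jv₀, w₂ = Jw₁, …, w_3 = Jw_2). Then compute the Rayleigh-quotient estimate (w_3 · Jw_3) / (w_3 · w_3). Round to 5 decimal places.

-1.00773

w1 = Jv₀ = ((-4)·3 + 4·(-1) + (-1)·4; 3·3 + 7·(-1) + (-3)·4; (-4)·3 + 2·(-1) + (-3)·4) = (-20, -10, -26)
w2 = Jw1 = ((-4)·(-20) + 4·(-10) + (-1)·(-26); 3·(-20) + 7·(-10) + (-3)·(-26); (-4)·(-20) + 2·(-10) + (-3)·(-26)) = (66, -52, 138)
w3 = Jw2 = (-610, -580, -782)
Jw3 = (902, -3544, 3626)
w3·Jw3 = (-610)·902 + (-580)·(-3544) + (-782)·3626 = -1330232; w3·w3 = (-610)·(-610) + (-580)·(-580) + (-782)·(-782) = 1320024
λ ≈ -1330232/1320024 = -1.00773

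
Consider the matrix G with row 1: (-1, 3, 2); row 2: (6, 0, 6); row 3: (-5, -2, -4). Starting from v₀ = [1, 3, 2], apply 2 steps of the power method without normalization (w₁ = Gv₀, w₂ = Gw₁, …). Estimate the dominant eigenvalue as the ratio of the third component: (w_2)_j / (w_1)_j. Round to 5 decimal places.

w1 = Gv₀ = ((-1)·1 + 3·3 + 2·2; 6·1 + 0·3 + 6·2; (-5)·1 + (-2)·3 + (-4)·2) = (12, 18, -19)
w2 = Gw1 = ((-1)·12 + 3·18 + 2·(-19); 6·12 + 0·18 + 6·(-19); (-5)·12 + (-2)·18 + (-4)·(-19)) = (4, -42, -20)
Ratio at component: -20 / -19 = 1.05263

1.05263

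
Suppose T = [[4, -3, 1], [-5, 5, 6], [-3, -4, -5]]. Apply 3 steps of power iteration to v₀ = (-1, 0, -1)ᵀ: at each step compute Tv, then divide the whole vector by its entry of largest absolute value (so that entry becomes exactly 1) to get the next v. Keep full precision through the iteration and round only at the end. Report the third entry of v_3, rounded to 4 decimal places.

Tv0 = (-5.00000, -1.00000, 8.00000); divide by 8.00000 → v1 = (-0.62500, -0.12500, 1.00000)
Tv1 = (-1.12500, 8.50000, -2.62500); divide by 8.50000 → v2 = (-0.13235, 1.00000, -0.30882)
Tv2 = (-3.83824, 3.80882, -2.05882); divide by -3.83824 → v3 = (1.00000, -0.99234, 0.53640)
Requested entry of v3: -140/-261 = 0.5364

0.5364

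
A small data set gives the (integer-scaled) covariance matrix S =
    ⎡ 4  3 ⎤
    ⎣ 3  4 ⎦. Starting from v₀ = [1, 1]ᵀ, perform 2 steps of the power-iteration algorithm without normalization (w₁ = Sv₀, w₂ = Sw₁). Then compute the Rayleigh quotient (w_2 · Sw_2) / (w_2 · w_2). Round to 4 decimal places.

w1 = Sv₀ = (4·1 + 3·1; 3·1 + 4·1) = (7, 7)
w2 = Sw1 = (4·7 + 3·7; 3·7 + 4·7) = (49, 49)
Sw2 = (343, 343)
w2·Sw2 = 49·343 + 49·343 = 33614; w2·w2 = 49·49 + 49·49 = 4802
λ ≈ 33614/4802 = 7.0000

7.0000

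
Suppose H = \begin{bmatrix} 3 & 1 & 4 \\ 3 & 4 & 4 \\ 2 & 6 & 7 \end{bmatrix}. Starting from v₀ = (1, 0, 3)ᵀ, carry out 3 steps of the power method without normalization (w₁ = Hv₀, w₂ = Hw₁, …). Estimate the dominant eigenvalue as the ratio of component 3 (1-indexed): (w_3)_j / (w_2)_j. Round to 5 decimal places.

λ ≈ 12.28826

w1 = Hv₀ = (3·1 + 1·0 + 4·3; 3·1 + 4·0 + 4·3; 2·1 + 6·0 + 7·3) = (15, 15, 23)
w2 = Hw1 = (3·15 + 1·15 + 4·23; 3·15 + 4·15 + 4·23; 2·15 + 6·15 + 7·23) = (152, 197, 281)
w3 = Hw2 = (1777, 2368, 3453)
Ratio at component: 3453 / 281 = 12.28826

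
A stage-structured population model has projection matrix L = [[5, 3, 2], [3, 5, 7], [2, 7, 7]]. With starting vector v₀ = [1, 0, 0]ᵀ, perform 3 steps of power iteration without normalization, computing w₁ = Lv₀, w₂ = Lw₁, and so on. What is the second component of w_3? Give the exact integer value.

649

w1 = Lv₀ = (5, 3, 2)
w2 = Lw1 = (38, 44, 45)
w3 = Lw2 = (412, 649, 699)
The requested component of w3 is 649.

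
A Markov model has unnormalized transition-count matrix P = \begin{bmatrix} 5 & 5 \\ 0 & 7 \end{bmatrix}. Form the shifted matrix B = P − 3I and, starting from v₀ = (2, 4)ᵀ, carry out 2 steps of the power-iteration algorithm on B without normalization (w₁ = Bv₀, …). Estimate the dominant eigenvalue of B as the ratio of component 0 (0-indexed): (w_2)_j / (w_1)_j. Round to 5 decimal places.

B = P − 3I has rows (2, 5); (0, 4)
w1 = Bv₀ = (2·2 + 5·4; 0·2 + 4·4) = (24, 16)
w2 = Bw1 = (2·24 + 5·16; 0·24 + 4·16) = (128, 64)
Ratio: 128/24 = 5.33333

5.33333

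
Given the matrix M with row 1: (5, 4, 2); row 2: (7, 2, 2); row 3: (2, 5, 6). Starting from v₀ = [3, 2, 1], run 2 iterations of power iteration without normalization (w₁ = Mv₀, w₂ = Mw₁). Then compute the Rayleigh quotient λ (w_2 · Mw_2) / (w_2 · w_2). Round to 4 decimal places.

11.6168

w1 = Mv₀ = (25, 27, 22)
w2 = Mw1 = (277, 273, 317)
Mw2 = (3111, 3119, 3821)
w2·Mw2 = 277·3111 + 273·3119 + 317·3821 = 2924491; w2·w2 = 277·277 + 273·273 + 317·317 = 251747
λ ≈ 2924491/251747 = 11.6168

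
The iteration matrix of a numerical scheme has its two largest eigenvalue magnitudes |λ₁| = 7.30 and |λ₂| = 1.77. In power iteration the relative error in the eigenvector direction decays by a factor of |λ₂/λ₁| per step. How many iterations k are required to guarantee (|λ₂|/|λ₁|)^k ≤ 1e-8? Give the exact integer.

14

|λ₂/λ₁| = 1.77/7.30 = 0.24247
Need k ≥ ln(1e-8) / ln(0.24247) = -18.4207 / -1.4169 ≈ 13.001
Smallest integer k satisfying the bound: 14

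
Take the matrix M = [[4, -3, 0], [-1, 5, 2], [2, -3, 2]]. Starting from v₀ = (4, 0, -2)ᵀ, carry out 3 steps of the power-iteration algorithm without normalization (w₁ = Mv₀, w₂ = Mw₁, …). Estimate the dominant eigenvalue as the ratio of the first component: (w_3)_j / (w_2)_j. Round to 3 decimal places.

w1 = Mv₀ = (16, -8, 4)
w2 = Mw1 = (88, -48, 64)
w3 = Mw2 = (496, -200, 448)
Ratio at component: 496 / 88 = 5.636

λ ≈ 5.636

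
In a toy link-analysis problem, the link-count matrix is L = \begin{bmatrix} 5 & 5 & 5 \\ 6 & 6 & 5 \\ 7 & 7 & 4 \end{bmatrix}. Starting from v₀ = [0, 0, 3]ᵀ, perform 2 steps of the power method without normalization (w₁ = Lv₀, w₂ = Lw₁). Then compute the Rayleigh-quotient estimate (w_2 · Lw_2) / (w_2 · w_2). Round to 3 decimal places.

λ ≈ 16.521

w1 = Lv₀ = (15, 15, 12)
w2 = Lw1 = (210, 240, 258)
Lw2 = (3540, 3990, 4182)
w2·Lw2 = 210·3540 + 240·3990 + 258·4182 = 2779956; w2·w2 = 210·210 + 240·240 + 258·258 = 168264
λ ≈ 2779956/168264 = 16.521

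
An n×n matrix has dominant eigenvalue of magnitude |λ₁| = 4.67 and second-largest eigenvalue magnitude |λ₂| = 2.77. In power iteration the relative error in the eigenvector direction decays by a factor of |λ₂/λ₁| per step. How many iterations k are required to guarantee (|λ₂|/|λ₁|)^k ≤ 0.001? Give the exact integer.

|λ₂/λ₁| = 2.77/4.67 = 0.59315
Need k ≥ ln(0.001) / ln(0.59315) = -6.9078 / -0.5223 ≈ 13.225
Smallest integer k satisfying the bound: 14

14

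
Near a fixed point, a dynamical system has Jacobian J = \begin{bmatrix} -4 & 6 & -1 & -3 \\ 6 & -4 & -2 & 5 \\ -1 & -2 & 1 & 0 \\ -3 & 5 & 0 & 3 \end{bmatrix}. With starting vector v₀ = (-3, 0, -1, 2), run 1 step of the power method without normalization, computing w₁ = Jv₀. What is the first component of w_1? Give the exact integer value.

7

w1 = Jv₀ = (7, -6, 2, 15)
The requested component of w1 is 7.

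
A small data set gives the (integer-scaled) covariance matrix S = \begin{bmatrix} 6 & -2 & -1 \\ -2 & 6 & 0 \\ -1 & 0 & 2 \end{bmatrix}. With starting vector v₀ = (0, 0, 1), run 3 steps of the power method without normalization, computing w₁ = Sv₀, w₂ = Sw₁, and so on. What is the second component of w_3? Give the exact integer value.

w1 = Sv₀ = (6·0 + (-2)·0 + (-1)·1; (-2)·0 + 6·0 + 0·1; (-1)·0 + 0·0 + 2·1) = (-1, 0, 2)
w2 = Sw1 = (6·(-1) + (-2)·0 + (-1)·2; (-2)·(-1) + 6·0 + 0·2; (-1)·(-1) + 0·0 + 2·2) = (-8, 2, 5)
w3 = Sw2 = (-57, 28, 18)
The requested component of w3 is 28.

28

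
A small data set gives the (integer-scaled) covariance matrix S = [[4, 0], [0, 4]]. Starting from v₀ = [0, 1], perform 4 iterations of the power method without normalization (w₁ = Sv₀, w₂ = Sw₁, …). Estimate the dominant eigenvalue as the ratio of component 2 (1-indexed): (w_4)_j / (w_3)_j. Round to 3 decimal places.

w1 = Sv₀ = (4·0 + 0·1; 0·0 + 4·1) = (0, 4)
w2 = Sw1 = (4·0 + 0·4; 0·0 + 4·4) = (0, 16)
w3 = Sw2 = (0, 64)
w4 = Sw3 = (0, 256)
Ratio at component: 256 / 64 = 4.000

4.000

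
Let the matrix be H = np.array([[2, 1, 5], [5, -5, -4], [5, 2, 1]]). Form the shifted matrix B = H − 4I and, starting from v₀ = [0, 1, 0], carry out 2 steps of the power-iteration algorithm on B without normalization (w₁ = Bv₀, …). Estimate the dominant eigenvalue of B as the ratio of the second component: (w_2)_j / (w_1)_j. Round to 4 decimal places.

-8.6667

B = H − 4I has rows (-2, 1, 5); (5, -9, -4); (5, 2, -3)
w1 = Bv₀ = ((-2)·0 + 1·1 + 5·0; 5·0 + (-9)·1 + (-4)·0; 5·0 + 2·1 + (-3)·0) = (1, -9, 2)
w2 = Bw1 = ((-2)·1 + 1·(-9) + 5·2; 5·1 + (-9)·(-9) + (-4)·2; 5·1 + 2·(-9) + (-3)·2) = (-1, 78, -19)
Ratio: 78/-9 = -8.6667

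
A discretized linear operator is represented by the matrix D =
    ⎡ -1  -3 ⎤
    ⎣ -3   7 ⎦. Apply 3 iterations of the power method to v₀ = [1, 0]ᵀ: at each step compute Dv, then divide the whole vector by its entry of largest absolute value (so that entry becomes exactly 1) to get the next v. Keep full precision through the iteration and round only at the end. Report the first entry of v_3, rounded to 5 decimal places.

-0.28205

Dv0 = (-1.000000, -3.000000); divide by -3.000000 → v1 = (0.333333, 1.000000)
Dv1 = (-3.333333, 6.000000); divide by 6.000000 → v2 = (-0.555556, 1.000000)
Dv2 = (-2.444444, 8.666667); divide by 8.666667 → v3 = (-0.282051, 1.000000)
Requested entry of v3: 44/-156 = -0.28205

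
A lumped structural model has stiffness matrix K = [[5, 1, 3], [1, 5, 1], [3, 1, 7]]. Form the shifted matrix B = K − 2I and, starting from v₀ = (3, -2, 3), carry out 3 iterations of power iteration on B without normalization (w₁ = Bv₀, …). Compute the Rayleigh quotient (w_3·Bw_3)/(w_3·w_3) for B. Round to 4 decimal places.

B = K − 2I has rows (3, 1, 3); (1, 3, 1); (3, 1, 5)
w1 = Bv₀ = (3·3 + 1·(-2) + 3·3; 1·3 + 3·(-2) + 1·3; 3·3 + 1·(-2) + 5·3) = (16, 0, 22)
w2 = Bw1 = (3·16 + 1·0 + 3·22; 1·16 + 3·0 + 1·22; 3·16 + 1·0 + 5·22) = (114, 38, 158)
w3 = Bw2 = (854, 386, 1170)
Bw3 = (6458, 3182, 8798)
w3·Bw3 = 17037044; w3·w3 = 2247212; μ ≈ 17037044/2247212 = 7.5814

μ ≈ 7.5814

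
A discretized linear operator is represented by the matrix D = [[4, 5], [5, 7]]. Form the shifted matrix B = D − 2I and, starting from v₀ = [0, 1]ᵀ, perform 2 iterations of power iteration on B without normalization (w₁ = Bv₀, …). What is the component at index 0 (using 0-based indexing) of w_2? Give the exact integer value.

35

B = D − 2I has rows (2, 5); (5, 5)
w1 = Bv₀ = (2·0 + 5·1; 5·0 + 5·1) = (5, 5)
w2 = Bw1 = (2·5 + 5·5; 5·5 + 5·5) = (35, 50)
Requested component of w2: 35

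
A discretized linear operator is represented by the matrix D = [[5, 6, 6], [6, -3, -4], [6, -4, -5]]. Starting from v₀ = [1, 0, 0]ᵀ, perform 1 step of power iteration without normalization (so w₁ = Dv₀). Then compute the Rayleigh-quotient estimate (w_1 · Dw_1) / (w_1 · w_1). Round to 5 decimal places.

2.77320

w1 = Dv₀ = (5·1 + 6·0 + 6·0; 6·1 + (-3)·0 + (-4)·0; 6·1 + (-4)·0 + (-5)·0) = (5, 6, 6)
Dw1 = (97, -12, -24)
w1·Dw1 = 5·97 + 6·(-12) + 6·(-24) = 269; w1·w1 = 5·5 + 6·6 + 6·6 = 97
λ ≈ 269/97 = 2.77320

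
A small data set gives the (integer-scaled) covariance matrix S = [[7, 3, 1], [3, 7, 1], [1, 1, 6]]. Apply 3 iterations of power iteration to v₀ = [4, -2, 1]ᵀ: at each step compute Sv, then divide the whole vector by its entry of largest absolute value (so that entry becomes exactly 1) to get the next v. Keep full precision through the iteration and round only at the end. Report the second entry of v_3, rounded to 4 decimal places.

Sv0 = (23.00000, -1.00000, 8.00000); divide by 23.00000 → v1 = (1.00000, -0.04348, 0.34783)
Sv1 = (7.21739, 3.04348, 3.04348); divide by 7.21739 → v2 = (1.00000, 0.42169, 0.42169)
Sv2 = (8.68675, 6.37349, 3.95181); divide by 8.68675 → v3 = (1.00000, 0.73370, 0.45492)
Requested entry of v3: 1058/1442 = 0.7337

0.7337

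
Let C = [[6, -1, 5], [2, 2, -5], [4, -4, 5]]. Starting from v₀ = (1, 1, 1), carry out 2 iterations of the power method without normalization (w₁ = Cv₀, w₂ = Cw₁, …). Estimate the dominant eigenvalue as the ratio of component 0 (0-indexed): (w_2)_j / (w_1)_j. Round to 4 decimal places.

8.6000

w1 = Cv₀ = (6·1 + (-1)·1 + 5·1; 2·1 + 2·1 + (-5)·1; 4·1 + (-4)·1 + 5·1) = (10, -1, 5)
w2 = Cw1 = (6·10 + (-1)·(-1) + 5·5; 2·10 + 2·(-1) + (-5)·5; 4·10 + (-4)·(-1) + 5·5) = (86, -7, 69)
Ratio at component: 86 / 10 = 8.6000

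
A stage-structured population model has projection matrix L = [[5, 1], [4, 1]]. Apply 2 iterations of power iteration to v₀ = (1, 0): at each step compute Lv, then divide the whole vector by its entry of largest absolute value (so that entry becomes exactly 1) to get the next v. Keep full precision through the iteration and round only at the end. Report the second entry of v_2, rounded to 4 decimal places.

Lv0 = (5.00000, 4.00000); divide by 5.00000 → v1 = (1.00000, 0.80000)
Lv1 = (5.80000, 4.80000); divide by 5.80000 → v2 = (1.00000, 0.82759)
Requested entry of v2: 24/29 = 0.8276

0.8276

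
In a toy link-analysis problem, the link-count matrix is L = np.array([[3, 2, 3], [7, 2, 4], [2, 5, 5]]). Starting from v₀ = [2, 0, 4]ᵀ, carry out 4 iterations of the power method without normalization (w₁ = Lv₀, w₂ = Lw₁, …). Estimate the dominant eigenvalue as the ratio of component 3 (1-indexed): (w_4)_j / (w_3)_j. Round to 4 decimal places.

10.8967

w1 = Lv₀ = (18, 30, 24)
w2 = Lw1 = (186, 282, 306)
w3 = Lw2 = (2040, 3090, 3312)
w4 = Lw3 = (22236, 33708, 36090)
Ratio at component: 36090 / 3312 = 10.8967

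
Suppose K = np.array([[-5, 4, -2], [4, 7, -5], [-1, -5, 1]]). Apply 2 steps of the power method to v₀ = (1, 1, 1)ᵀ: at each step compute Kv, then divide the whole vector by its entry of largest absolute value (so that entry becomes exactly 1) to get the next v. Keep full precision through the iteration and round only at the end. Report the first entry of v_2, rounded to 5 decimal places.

0.89091

Kv0 = (-3.000000, 6.000000, -5.000000); divide by 6.000000 → v1 = (-0.500000, 1.000000, -0.833333)
Kv1 = (8.166667, 9.166667, -5.333333); divide by 9.166667 → v2 = (0.890909, 1.000000, -0.581818)
Requested entry of v2: 49/55 = 0.89091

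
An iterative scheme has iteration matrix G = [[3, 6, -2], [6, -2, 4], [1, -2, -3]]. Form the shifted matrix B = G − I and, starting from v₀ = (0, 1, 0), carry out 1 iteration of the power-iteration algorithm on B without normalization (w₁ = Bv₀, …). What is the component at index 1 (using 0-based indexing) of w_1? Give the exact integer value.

-3

B = G − I has rows (2, 6, -2); (6, -3, 4); (1, -2, -4)
w1 = Bv₀ = (6, -3, -2)
Requested component of w1: -3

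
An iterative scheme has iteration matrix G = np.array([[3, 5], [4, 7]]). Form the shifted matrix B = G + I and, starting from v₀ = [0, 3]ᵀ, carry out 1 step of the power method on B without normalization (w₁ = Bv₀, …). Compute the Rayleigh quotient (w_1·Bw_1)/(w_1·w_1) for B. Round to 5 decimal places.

10.92135

B = G + I has rows (4, 5); (4, 8)
w1 = Bv₀ = (4·0 + 5·3; 4·0 + 8·3) = (15, 24)
Bw1 = (180, 252)
w1·Bw1 = 8748; w1·w1 = 801; μ ≈ 8748/801 = 10.92135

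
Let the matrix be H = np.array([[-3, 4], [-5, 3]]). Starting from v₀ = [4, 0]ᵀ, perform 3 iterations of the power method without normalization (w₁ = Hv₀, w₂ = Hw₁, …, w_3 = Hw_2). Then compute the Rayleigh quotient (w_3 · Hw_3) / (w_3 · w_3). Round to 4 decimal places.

λ ≈ 0.9706

w1 = Hv₀ = (-12, -20)
w2 = Hw1 = (-44, 0)
w3 = Hw2 = (132, 220)
Hw3 = (484, 0)
w3·Hw3 = 132·484 + 220·0 = 63888; w3·w3 = 132·132 + 220·220 = 65824
λ ≈ 63888/65824 = 0.9706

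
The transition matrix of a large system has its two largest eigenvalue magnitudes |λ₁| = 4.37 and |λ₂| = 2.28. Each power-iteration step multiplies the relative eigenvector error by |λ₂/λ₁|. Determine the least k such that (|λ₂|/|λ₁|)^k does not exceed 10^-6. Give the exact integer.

|λ₂/λ₁| = 2.28/4.37 = 0.52174
Need k ≥ ln(10^-6) / ln(0.52174) = -13.8155 / -0.6506 ≈ 21.235
Smallest integer k satisfying the bound: 22

22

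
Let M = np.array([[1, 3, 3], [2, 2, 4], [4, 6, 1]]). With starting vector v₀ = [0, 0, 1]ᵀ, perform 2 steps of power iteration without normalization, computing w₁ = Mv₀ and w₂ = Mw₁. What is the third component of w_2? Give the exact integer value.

37

w1 = Mv₀ = (3, 4, 1)
w2 = Mw1 = (18, 18, 37)
The requested component of w2 is 37.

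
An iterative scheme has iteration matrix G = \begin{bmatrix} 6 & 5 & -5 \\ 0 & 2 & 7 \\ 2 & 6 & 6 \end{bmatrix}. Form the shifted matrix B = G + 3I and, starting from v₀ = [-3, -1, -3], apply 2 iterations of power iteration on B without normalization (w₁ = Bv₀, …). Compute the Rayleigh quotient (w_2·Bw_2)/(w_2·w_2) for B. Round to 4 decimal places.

B = G + 3I has rows (9, 5, -5); (0, 5, 7); (2, 6, 9)
w1 = Bv₀ = (-17, -26, -39)
w2 = Bw1 = (-88, -403, -541)
Bw2 = (-102, -5802, -7463)
w2·Bw2 = 6384665; w2·w2 = 462834; μ ≈ 6384665/462834 = 13.7947

μ ≈ 13.7947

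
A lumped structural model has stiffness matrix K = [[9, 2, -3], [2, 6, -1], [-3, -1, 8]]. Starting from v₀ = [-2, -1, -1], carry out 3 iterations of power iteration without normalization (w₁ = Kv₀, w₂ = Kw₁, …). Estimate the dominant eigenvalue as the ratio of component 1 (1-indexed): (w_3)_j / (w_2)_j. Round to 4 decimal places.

λ ≈ 10.9643

w1 = Kv₀ = (9·(-2) + 2·(-1) + (-3)·(-1); 2·(-2) + 6·(-1) + (-1)·(-1); (-3)·(-2) + (-1)·(-1) + 8·(-1)) = (-17, -9, -1)
w2 = Kw1 = (9·(-17) + 2·(-9) + (-3)·(-1); 2·(-17) + 6·(-9) + (-1)·(-1); (-3)·(-17) + (-1)·(-9) + 8·(-1)) = (-168, -87, 52)
w3 = Kw2 = (-1842, -910, 1007)
Ratio at component: -1842 / -168 = 10.9643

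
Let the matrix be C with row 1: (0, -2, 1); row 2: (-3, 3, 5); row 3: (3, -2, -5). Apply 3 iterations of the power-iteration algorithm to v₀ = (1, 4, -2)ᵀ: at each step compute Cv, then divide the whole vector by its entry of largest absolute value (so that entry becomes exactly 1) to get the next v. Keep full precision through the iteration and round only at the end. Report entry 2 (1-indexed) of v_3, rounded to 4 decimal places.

Cv0 = (-10.00000, -1.00000, 5.00000); divide by -10.00000 → v1 = (1.00000, 0.10000, -0.50000)
Cv1 = (-0.70000, -5.20000, 5.30000); divide by 5.30000 → v2 = (-0.13208, -0.98113, 1.00000)
Cv2 = (2.96226, 2.45283, -3.43396); divide by -3.43396 → v3 = (-0.86264, -0.71429, 1.00000)
Requested entry of v3: -130/182 = -0.7143

-0.7143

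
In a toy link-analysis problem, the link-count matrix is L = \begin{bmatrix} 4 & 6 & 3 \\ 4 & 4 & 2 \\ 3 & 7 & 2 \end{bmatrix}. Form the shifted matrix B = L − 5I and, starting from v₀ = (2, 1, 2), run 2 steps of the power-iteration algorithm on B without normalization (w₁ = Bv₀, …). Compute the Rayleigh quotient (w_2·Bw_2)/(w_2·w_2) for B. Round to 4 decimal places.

μ ≈ 5.0190

B = L − 5I has rows (-1, 6, 3); (4, -1, 2); (3, 7, -3)
w1 = Bv₀ = (10, 11, 7)
w2 = Bw1 = (77, 43, 86)
Bw2 = (439, 437, 274)
w2·Bw2 = 76158; w2·w2 = 15174; μ ≈ 76158/15174 = 5.0190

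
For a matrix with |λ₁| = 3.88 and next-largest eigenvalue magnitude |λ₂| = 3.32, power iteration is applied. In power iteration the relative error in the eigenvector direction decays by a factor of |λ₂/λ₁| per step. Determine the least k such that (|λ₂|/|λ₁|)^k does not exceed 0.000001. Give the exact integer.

89

|λ₂/λ₁| = 3.32/3.88 = 0.85567
Need k ≥ ln(0.000001) / ln(0.85567) = -13.8155 / -0.1559 ≈ 88.635
Smallest integer k satisfying the bound: 89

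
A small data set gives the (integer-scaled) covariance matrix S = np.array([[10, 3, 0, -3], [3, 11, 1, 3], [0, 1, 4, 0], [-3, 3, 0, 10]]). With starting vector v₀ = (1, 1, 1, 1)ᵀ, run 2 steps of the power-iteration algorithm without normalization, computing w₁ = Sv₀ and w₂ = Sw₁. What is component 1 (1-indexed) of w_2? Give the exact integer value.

w1 = Sv₀ = (10·1 + 3·1 + 0·1 + (-3)·1; 3·1 + 11·1 + 1·1 + 3·1; 0·1 + 1·1 + 4·1 + 0·1; (-3)·1 + 3·1 + 0·1 + 10·1) = (10, 18, 5, 10)
w2 = Sw1 = (10·10 + 3·18 + 0·5 + (-3)·10; 3·10 + 11·18 + 1·5 + 3·10; 0·10 + 1·18 + 4·5 + 0·10; (-3)·10 + 3·18 + 0·5 + 10·10) = (124, 263, 38, 124)
The requested component of w2 is 124.

124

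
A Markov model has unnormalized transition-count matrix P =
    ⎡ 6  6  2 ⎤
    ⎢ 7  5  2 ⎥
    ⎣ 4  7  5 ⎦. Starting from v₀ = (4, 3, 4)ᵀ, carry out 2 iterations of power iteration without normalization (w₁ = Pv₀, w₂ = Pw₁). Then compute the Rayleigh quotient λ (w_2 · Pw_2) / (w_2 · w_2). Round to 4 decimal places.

λ ≈ 14.3642

w1 = Pv₀ = (6·4 + 6·3 + 2·4; 7·4 + 5·3 + 2·4; 4·4 + 7·3 + 5·4) = (50, 51, 57)
w2 = Pw1 = (6·50 + 6·51 + 2·57; 7·50 + 5·51 + 2·57; 4·50 + 7·51 + 5·57) = (720, 719, 842)
Pw2 = (10318, 10319, 12123)
w2·Pw2 = 720·10318 + 719·10319 + 842·12123 = 25055887; w2·w2 = 720·720 + 719·719 + 842·842 = 1744325
λ ≈ 25055887/1744325 = 14.3642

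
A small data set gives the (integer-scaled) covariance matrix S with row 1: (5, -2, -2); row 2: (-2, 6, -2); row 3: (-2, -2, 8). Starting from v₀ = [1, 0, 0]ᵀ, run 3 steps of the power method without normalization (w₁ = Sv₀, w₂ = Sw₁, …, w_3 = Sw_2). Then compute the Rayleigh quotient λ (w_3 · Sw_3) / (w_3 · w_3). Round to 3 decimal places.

w1 = Sv₀ = (5, -2, -2)
w2 = Sw1 = (33, -18, -22)
w3 = Sw2 = (245, -130, -206)
Sw3 = (1897, -858, -1878)
w3·Sw3 = 245·1897 + (-130)·(-858) + (-206)·(-1878) = 963173; w3·w3 = 245·245 + (-130)·(-130) + (-206)·(-206) = 119361
λ ≈ 963173/119361 = 8.069

8.069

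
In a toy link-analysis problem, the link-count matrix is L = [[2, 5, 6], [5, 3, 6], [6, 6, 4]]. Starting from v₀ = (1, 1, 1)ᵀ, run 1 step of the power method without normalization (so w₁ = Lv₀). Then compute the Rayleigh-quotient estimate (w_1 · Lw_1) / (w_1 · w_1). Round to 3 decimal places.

w1 = Lv₀ = (2·1 + 5·1 + 6·1; 5·1 + 3·1 + 6·1; 6·1 + 6·1 + 4·1) = (13, 14, 16)
Lw1 = (192, 203, 226)
w1·Lw1 = 13·192 + 14·203 + 16·226 = 8954; w1·w1 = 13·13 + 14·14 + 16·16 = 621
λ ≈ 8954/621 = 14.419

λ ≈ 14.419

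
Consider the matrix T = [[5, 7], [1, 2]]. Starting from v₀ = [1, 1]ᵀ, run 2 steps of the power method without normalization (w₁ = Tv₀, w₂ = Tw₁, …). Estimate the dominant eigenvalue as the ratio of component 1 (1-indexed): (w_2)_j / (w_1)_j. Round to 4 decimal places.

w1 = Tv₀ = (5·1 + 7·1; 1·1 + 2·1) = (12, 3)
w2 = Tw1 = (5·12 + 7·3; 1·12 + 2·3) = (81, 18)
Ratio at component: 81 / 12 = 6.7500

λ ≈ 6.7500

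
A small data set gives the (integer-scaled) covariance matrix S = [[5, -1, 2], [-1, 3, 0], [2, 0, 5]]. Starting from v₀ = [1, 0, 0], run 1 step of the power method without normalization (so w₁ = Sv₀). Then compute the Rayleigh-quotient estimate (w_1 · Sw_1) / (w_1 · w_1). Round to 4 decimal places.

6.6000

w1 = Sv₀ = (5, -1, 2)
Sw1 = (30, -8, 20)
w1·Sw1 = 5·30 + (-1)·(-8) + 2·20 = 198; w1·w1 = 5·5 + (-1)·(-1) + 2·2 = 30
λ ≈ 198/30 = 6.6000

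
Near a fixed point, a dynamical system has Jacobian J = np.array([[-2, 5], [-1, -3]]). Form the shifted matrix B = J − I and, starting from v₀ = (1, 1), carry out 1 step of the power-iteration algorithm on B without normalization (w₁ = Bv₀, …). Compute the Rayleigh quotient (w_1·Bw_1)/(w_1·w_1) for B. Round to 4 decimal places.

B = J − I has rows (-3, 5); (-1, -4)
w1 = Bv₀ = ((-3)·1 + 5·1; (-1)·1 + (-4)·1) = (2, -5)
Bw1 = (-31, 18)
w1·Bw1 = -152; w1·w1 = 29; μ ≈ -152/29 = -5.2414

-5.2414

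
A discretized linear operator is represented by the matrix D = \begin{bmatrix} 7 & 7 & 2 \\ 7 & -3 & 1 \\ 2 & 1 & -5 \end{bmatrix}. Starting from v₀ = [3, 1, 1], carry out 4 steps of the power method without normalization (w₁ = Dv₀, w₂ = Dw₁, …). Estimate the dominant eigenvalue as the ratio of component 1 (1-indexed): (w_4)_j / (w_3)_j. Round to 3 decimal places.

λ ≈ 11.173

w1 = Dv₀ = (7·3 + 7·1 + 2·1; 7·3 + (-3)·1 + 1·1; 2·3 + 1·1 + (-5)·1) = (30, 19, 2)
w2 = Dw1 = (7·30 + 7·19 + 2·2; 7·30 + (-3)·19 + 1·2; 2·30 + 1·19 + (-5)·2) = (347, 155, 69)
w3 = Dw2 = (3652, 2033, 504)
w4 = Dw3 = (40803, 19969, 6817)
Ratio at component: 40803 / 3652 = 11.173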